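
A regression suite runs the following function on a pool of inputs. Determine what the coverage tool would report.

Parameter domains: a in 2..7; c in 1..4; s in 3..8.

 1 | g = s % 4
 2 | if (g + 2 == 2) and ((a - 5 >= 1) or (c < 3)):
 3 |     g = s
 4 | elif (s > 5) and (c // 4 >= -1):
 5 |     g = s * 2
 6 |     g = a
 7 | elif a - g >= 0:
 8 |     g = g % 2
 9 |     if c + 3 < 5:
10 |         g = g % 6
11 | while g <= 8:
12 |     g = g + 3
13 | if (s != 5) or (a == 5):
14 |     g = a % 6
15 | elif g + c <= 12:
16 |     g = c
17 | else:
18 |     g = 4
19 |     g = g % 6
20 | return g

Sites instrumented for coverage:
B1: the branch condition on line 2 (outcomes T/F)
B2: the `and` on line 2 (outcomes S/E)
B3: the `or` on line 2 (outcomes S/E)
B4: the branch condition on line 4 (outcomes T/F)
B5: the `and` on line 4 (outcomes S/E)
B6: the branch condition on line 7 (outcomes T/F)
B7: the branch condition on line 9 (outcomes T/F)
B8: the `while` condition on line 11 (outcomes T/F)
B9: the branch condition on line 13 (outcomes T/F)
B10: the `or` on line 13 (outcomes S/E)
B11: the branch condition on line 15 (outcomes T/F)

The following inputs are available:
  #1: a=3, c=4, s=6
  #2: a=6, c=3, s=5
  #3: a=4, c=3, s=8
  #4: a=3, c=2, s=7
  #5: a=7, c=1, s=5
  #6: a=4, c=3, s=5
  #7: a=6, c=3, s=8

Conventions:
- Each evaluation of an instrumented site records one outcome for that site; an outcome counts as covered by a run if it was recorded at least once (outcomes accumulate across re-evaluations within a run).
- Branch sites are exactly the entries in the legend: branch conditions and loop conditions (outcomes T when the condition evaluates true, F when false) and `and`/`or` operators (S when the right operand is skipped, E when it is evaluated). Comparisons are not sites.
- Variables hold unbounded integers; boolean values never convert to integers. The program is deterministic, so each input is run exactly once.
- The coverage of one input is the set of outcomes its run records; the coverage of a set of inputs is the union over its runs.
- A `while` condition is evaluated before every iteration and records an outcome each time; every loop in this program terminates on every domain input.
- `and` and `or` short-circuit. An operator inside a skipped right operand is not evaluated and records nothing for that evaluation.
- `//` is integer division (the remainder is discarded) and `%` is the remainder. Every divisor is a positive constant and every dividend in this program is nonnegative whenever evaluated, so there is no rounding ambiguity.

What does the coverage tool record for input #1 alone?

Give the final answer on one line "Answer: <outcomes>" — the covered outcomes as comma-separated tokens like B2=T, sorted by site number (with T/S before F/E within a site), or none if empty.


Event log for input #1 (a=3, c=4, s=6):
  B2->S, B1->F, B5->E, B4->T, B8->T, B8->T, B8->F, B10->S, B9->T
deduplicating events, the covered set is: B1=F, B2=S, B4=T, B5=E, B8=T, B8=F, B9=T, B10=S
Answer: B1=F, B2=S, B4=T, B5=E, B8=T, B8=F, B9=T, B10=S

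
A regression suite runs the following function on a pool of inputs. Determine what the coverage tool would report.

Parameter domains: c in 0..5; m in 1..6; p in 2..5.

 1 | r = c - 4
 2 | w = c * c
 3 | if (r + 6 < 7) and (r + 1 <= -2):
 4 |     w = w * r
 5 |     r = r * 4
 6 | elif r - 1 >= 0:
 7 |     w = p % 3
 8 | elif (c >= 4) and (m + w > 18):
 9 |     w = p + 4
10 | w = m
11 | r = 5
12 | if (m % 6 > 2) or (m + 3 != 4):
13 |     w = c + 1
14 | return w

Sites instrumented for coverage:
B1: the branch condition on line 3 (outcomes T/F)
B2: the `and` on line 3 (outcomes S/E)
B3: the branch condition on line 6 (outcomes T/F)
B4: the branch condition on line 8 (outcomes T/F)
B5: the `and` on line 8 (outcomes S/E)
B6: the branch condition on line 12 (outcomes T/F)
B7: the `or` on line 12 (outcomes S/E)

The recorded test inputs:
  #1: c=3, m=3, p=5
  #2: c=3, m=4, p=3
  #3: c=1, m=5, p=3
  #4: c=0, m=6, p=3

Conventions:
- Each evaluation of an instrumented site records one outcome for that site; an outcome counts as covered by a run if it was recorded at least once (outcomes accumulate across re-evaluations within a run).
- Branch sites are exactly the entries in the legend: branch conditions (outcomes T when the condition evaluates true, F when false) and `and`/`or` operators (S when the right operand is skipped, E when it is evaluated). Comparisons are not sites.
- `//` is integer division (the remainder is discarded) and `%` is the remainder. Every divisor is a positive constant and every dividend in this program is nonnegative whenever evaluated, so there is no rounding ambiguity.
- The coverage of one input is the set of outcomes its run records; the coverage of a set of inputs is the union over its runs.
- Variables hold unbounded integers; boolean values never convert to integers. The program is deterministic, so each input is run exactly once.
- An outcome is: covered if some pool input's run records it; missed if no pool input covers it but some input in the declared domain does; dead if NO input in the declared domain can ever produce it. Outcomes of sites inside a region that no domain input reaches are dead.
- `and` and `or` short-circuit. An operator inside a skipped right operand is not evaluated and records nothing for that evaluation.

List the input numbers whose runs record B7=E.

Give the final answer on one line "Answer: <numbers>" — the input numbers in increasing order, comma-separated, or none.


input #1 (c=3, m=3, p=5): does not record B7=E
input #2 (c=3, m=4, p=3): does not record B7=E
input #3 (c=1, m=5, p=3): does not record B7=E
input #4 (c=0, m=6, p=3): records B7=E
Answer: 4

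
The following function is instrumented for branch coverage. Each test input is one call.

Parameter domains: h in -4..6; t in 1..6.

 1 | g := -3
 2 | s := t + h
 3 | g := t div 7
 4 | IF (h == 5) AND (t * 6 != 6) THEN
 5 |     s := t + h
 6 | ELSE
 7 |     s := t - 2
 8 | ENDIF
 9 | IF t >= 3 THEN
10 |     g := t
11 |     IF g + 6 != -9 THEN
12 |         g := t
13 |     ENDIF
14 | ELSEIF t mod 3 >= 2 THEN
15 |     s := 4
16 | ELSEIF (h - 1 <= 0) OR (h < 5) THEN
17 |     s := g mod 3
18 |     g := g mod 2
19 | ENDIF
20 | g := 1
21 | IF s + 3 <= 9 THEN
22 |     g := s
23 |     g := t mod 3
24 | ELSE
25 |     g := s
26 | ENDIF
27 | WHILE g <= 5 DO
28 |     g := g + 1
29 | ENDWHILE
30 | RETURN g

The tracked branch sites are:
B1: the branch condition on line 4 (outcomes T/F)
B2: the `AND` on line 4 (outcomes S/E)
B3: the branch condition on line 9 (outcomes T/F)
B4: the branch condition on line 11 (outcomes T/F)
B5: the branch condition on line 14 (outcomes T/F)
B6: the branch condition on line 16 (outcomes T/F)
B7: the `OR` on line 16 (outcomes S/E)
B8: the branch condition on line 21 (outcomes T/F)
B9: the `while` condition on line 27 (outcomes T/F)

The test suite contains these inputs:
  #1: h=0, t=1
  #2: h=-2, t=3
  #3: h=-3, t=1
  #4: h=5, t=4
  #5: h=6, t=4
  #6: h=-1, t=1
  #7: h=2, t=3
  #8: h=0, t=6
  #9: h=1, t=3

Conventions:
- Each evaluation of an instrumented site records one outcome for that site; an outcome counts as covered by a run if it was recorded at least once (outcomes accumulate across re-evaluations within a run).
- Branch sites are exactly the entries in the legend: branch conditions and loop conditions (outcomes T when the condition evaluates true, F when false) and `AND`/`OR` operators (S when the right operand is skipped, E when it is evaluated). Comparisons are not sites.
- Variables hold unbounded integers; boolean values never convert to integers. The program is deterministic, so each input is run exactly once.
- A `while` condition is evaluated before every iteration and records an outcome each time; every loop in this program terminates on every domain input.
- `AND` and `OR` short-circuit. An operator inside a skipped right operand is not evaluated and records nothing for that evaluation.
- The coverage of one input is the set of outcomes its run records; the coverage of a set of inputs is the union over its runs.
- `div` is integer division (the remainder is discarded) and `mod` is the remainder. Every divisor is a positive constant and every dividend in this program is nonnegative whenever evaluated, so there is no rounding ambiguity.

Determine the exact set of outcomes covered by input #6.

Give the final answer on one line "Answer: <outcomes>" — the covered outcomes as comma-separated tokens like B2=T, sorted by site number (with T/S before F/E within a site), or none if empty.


Running input #6 (h=-1, t=1), event by event:
  B2->S, B1->F, B3->F, B5->F, B7->S, B6->T, B8->T, B9->T, B9->T, B9->T
  B9->T, B9->T, B9->F
deduplicating events, the covered set is: B1=F, B2=S, B3=F, B5=F, B6=T, B7=S, B8=T, B9=T, B9=F
Answer: B1=F, B2=S, B3=F, B5=F, B6=T, B7=S, B8=T, B9=T, B9=F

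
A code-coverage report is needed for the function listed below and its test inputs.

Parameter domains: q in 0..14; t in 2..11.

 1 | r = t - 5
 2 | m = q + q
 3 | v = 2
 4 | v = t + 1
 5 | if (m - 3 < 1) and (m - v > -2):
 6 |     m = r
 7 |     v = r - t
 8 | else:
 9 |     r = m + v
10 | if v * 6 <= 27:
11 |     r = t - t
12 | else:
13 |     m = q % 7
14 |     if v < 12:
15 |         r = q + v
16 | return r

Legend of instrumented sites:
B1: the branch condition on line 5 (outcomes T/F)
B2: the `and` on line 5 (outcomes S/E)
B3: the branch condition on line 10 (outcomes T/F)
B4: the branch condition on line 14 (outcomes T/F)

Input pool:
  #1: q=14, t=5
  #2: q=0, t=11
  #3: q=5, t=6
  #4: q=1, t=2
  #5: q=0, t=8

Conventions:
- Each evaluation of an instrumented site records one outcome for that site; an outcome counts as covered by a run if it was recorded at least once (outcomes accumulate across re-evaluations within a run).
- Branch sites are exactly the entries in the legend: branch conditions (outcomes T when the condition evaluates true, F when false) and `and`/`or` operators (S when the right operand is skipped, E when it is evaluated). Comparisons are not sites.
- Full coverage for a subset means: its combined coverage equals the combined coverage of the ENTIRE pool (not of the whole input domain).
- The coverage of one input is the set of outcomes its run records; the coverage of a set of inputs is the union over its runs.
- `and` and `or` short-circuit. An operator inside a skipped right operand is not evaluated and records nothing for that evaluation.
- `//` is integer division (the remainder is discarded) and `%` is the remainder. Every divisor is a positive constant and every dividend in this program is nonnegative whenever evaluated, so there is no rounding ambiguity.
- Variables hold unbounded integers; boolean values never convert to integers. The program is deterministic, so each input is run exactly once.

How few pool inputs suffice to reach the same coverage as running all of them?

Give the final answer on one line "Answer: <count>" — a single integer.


#1 (q=14, t=5) -> B2->S, B1->F, B3->F, B4->T; covered: B1=F, B2=S, B3=F, B4=T
#2 (q=0, t=11) -> B2->E, B1->F, B3->F, B4->F; covered: B1=F, B2=E, B3=F, B4=F
#3 (q=5, t=6) -> B2->S, B1->F, B3->F, B4->T; covered: B1=F, B2=S, B3=F, B4=T
#4 (q=1, t=2) -> B2->E, B1->T, B3->T; covered: B1=T, B2=E, B3=T
#5 (q=0, t=8) -> B2->E, B1->F, B3->F, B4->T; covered: B1=F, B2=E, B3=F, B4=T
pool-wide coverage (8 outcomes): B1=T, B1=F, B2=S, B2=E, B3=T, B3=F, B4=T, B4=F
size 1 is not enough: best union over all size-1 subsets is 4/8
size 2 is not enough: best union over all size-2 subsets is 7/8
size 3: inputs {1, 2, 4} cover all 8 outcomes, and no lexicographically smaller subset of this size does
Answer: 3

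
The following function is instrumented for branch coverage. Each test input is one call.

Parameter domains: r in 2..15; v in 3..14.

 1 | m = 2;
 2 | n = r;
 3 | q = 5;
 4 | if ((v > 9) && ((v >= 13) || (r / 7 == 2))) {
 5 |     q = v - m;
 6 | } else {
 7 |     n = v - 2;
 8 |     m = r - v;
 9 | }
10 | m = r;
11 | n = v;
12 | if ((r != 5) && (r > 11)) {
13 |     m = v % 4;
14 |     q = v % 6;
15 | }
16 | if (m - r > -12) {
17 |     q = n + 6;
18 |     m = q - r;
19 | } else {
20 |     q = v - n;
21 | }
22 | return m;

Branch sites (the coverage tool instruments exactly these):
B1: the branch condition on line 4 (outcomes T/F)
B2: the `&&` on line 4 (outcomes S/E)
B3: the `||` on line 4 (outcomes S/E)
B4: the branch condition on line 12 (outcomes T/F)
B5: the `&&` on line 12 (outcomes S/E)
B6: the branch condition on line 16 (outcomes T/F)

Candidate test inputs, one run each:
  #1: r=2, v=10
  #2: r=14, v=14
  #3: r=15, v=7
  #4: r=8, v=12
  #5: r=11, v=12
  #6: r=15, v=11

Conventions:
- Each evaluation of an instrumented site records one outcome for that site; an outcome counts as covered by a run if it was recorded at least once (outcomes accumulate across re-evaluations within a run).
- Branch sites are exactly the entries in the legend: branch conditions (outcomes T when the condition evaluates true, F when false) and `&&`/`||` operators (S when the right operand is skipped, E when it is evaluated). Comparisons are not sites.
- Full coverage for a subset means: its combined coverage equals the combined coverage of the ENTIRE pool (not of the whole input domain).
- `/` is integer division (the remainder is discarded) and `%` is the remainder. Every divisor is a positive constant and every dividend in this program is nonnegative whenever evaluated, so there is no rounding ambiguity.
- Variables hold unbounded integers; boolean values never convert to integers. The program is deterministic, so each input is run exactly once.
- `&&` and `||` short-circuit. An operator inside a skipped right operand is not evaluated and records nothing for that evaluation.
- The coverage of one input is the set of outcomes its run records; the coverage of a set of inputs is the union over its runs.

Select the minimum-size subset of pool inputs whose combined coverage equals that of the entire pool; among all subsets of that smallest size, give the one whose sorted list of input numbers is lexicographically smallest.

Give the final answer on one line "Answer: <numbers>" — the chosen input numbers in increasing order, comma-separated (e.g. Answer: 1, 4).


input #1, r=2, v=10: events B2->E, B3->E, B1->F, B5->E, B4->F, B6->T; outcomes B1=F, B2=E, B3=E, B4=F, B5=E, B6=T
input #2, r=14, v=14: events B2->E, B3->S, B1->T, B5->E, B4->T, B6->F; outcomes B1=T, B2=E, B3=S, B4=T, B5=E, B6=F
input #3, r=15, v=7: events B2->S, B1->F, B5->E, B4->T, B6->F; outcomes B1=F, B2=S, B4=T, B5=E, B6=F
input #4, r=8, v=12: events B2->E, B3->E, B1->F, B5->E, B4->F, B6->T; outcomes B1=F, B2=E, B3=E, B4=F, B5=E, B6=T
input #5, r=11, v=12: events B2->E, B3->E, B1->F, B5->E, B4->F, B6->T; outcomes B1=F, B2=E, B3=E, B4=F, B5=E, B6=T
input #6, r=15, v=11: events B2->E, B3->E, B1->T, B5->E, B4->T, B6->F; outcomes B1=T, B2=E, B3=E, B4=T, B5=E, B6=F
union over all inputs: B1=T, B1=F, B2=S, B2=E, B3=S, B3=E, B4=T, B4=F, B5=E, B6=T, B6=F (11 outcomes)
size 1 is not enough: best union over all size-1 subsets is 6/11
size 2 is not enough: best union over all size-2 subsets is 10/11
the canonical winner is {1, 2, 3}: size 3, full 11-outcome coverage, earliest index list among size-3 covers
Answer: 1, 2, 3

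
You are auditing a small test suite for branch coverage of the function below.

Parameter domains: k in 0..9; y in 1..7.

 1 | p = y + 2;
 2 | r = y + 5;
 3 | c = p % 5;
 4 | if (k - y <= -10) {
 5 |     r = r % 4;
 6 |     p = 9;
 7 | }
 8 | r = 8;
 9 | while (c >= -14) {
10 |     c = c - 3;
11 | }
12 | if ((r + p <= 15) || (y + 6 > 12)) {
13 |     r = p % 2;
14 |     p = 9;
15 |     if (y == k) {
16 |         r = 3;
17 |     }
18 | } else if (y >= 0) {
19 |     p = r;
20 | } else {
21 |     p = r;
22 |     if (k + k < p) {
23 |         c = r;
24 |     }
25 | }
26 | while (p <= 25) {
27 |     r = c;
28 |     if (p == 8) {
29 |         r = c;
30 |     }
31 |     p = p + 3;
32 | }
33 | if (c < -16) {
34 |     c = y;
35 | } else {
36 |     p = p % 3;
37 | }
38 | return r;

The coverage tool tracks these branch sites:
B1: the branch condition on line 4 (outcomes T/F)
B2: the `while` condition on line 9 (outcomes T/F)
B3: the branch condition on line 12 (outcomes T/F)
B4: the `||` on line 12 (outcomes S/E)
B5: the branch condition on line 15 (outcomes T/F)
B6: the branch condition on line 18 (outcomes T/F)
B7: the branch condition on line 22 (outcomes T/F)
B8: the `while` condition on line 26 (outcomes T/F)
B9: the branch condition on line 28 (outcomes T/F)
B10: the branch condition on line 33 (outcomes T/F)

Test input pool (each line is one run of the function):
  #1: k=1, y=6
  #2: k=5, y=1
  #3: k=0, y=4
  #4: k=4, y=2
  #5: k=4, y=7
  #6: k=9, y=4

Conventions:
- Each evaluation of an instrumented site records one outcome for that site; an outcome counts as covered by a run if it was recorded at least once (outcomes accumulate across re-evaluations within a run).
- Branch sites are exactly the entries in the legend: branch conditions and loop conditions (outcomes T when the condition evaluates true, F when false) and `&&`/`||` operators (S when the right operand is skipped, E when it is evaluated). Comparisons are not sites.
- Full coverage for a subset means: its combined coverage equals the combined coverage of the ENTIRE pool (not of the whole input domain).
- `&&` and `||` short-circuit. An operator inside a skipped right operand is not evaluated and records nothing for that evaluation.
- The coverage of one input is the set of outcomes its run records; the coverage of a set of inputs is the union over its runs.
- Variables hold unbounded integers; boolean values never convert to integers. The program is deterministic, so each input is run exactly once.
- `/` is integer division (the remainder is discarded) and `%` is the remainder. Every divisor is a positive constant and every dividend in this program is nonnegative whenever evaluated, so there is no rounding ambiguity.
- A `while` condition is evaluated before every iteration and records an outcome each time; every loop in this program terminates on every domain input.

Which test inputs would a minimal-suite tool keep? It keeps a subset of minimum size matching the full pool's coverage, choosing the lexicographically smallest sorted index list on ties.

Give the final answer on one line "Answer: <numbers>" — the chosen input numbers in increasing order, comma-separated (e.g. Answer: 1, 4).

#1 (k=1, y=6) -> covered: B1=F, B2=T, B2=F, B3=F, B4=E, B6=T, B8=T, B8=F, B9=T, B9=F, B10=F
#2 (k=5, y=1) -> covered: B1=F, B2=T, B2=F, B3=T, B4=S, B5=F, B8=T, B8=F, B9=F, B10=F
#3 (k=0, y=4) -> covered: B1=F, B2=T, B2=F, B3=T, B4=S, B5=F, B8=T, B8=F, B9=F, B10=T
#4 (k=4, y=2) -> covered: B1=F, B2=T, B2=F, B3=T, B4=S, B5=F, B8=T, B8=F, B9=F, B10=T
#5 (k=4, y=7) -> covered: B1=F, B2=T, B2=F, B3=T, B4=E, B5=F, B8=T, B8=F, B9=F, B10=T
#6 (k=9, y=4) -> covered: B1=F, B2=T, B2=F, B3=T, B4=S, B5=F, B8=T, B8=F, B9=F, B10=T
the full pool covers 15 outcomes: B1=F, B2=T, B2=F, B3=T, B3=F, B4=S, B4=E, B5=F, B6=T, B8=T, B8=F, B9=T, B9=F, B10=T, B10=F
no size-1 subset reaches all 15 outcomes (best union: 11/15)
inputs {1, 3} (size 2) cover everything; no size-2 subset with a lexicographically smaller index list covers all 15

Answer: 1, 3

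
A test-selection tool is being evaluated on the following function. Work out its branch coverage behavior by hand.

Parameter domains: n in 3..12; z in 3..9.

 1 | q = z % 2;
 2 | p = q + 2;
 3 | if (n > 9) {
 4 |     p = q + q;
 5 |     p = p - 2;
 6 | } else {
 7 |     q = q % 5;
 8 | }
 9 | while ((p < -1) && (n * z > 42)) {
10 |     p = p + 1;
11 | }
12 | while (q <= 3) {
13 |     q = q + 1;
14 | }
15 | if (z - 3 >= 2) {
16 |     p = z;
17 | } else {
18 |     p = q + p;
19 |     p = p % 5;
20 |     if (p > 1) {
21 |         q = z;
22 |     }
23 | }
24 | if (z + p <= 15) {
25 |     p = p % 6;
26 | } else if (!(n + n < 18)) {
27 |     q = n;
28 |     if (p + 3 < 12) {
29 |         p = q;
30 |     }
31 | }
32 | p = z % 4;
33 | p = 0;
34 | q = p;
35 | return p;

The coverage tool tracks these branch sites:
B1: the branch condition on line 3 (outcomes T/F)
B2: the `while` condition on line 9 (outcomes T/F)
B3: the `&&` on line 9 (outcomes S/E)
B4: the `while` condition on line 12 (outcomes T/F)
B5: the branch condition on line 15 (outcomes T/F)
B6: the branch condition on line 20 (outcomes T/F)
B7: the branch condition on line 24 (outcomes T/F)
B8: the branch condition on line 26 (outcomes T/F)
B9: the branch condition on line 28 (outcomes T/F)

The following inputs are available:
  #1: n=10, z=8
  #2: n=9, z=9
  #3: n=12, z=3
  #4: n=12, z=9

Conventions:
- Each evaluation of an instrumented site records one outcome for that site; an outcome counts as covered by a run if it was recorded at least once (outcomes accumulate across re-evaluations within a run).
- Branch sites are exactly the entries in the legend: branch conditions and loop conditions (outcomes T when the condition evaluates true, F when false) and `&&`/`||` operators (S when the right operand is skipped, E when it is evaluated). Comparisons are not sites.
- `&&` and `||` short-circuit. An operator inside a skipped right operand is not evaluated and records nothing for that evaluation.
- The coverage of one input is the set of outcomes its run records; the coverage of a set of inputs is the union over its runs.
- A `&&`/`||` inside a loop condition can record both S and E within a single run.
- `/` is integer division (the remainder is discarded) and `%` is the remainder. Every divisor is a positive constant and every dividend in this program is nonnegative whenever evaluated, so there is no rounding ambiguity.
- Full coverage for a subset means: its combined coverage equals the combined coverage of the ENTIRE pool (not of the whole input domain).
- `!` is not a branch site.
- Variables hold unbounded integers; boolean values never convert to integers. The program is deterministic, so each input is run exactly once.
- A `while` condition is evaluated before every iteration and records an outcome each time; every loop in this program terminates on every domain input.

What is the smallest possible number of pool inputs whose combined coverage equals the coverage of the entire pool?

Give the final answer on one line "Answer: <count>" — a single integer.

input #1 (n=10, z=8): events B1->T, B3->E, B2->T, B3->S, B2->F, B4->T, B4->T, B4->T, B4->T, B4->F, B5->T, B7->F, B8->T, B9->T; covers B1=T, B2=T, B2=F, B3=S, B3=E, B4=T, B4=F, B5=T, B7=F, B8=T, B9=T
input #2 (n=9, z=9): events B1->F, B3->S, B2->F, B4->T, B4->T, B4->T, B4->F, B5->T, B7->F, B8->T, B9->F; covers B1=F, B2=F, B3=S, B4=T, B4=F, B5=T, B7=F, B8=T, B9=F
input #3 (n=12, z=3): events B1->T, B3->S, B2->F, B4->T, B4->T, B4->T, B4->F, B5->F, B6->T, B7->T; covers B1=T, B2=F, B3=S, B4=T, B4=F, B5=F, B6=T, B7=T
input #4 (n=12, z=9): events B1->T, B3->S, B2->F, B4->T, B4->T, B4->T, B4->F, B5->T, B7->F, B8->T, B9->F; covers B1=T, B2=F, B3=S, B4=T, B4=F, B5=T, B7=F, B8=T, B9=F
together the pool reaches 16 outcomes: B1=T, B1=F, B2=T, B2=F, B3=S, B3=E, B4=T, B4=F, B5=T, B5=F, B6=T, B7=T, B7=F, B8=T, B9=T, B9=F
no size-1 subset reaches all 16 outcomes (best union: 11/16)
no size-2 subset reaches all 16 outcomes (best union: 14/16)
at size 3, {1, 2, 3} reaches all 16 outcomes; every lexicographically earlier size-3 subset fails

Answer: 3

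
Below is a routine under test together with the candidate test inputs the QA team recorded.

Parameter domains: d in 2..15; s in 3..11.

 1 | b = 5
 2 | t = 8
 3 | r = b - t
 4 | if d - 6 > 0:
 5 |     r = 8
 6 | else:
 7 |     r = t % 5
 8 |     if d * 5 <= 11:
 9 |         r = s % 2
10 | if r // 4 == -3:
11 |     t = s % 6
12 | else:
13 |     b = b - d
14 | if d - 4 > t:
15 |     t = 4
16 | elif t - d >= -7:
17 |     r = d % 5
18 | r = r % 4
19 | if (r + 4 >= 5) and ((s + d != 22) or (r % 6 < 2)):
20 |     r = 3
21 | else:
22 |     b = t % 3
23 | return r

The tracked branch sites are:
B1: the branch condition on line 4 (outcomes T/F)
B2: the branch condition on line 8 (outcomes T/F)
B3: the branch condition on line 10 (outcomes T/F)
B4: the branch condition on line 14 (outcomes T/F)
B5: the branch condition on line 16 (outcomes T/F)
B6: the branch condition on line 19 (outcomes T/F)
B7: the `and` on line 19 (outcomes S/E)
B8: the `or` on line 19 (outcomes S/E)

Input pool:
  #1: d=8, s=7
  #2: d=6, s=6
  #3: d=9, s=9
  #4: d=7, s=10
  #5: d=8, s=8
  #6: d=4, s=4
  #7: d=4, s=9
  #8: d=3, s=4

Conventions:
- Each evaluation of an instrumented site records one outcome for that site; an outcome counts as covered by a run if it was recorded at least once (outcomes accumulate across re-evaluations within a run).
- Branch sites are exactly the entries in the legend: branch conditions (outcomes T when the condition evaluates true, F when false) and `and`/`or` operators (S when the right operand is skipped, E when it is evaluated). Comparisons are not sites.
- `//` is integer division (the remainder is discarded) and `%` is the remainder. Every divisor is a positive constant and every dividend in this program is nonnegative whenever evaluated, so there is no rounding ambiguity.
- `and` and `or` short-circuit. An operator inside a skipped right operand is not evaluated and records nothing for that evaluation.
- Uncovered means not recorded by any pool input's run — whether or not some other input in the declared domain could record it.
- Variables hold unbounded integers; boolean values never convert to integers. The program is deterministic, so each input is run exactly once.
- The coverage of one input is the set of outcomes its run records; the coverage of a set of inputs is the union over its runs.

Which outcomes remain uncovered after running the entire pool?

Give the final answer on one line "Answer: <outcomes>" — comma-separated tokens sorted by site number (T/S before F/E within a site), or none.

input #1 (d=8, s=7): covers B1=T, B3=F, B4=F, B5=T, B6=T, B7=E, B8=S
input #2 (d=6, s=6): covers B1=F, B2=F, B3=F, B4=F, B5=T, B6=T, B7=E, B8=S
input #3 (d=9, s=9): covers B1=T, B3=F, B4=F, B5=T, B6=F, B7=S
input #4 (d=7, s=10): covers B1=T, B3=F, B4=F, B5=T, B6=T, B7=E, B8=S
input #5 (d=8, s=8): covers B1=T, B3=F, B4=F, B5=T, B6=T, B7=E, B8=S
input #6 (d=4, s=4): covers B1=F, B2=F, B3=F, B4=F, B5=T, B6=F, B7=S
input #7 (d=4, s=9): covers B1=F, B2=F, B3=F, B4=F, B5=T, B6=F, B7=S
input #8 (d=3, s=4): covers B1=F, B2=F, B3=F, B4=F, B5=T, B6=T, B7=E, B8=S
union over the pool: B1=T, B1=F, B2=F, B3=F, B4=F, B5=T, B6=T, B6=F, B7=S, B7=E, B8=S
uncovered (5 of 16): B2=T, B3=T, B4=T, B5=F, B8=E

Answer: B2=T, B3=T, B4=T, B5=F, B8=E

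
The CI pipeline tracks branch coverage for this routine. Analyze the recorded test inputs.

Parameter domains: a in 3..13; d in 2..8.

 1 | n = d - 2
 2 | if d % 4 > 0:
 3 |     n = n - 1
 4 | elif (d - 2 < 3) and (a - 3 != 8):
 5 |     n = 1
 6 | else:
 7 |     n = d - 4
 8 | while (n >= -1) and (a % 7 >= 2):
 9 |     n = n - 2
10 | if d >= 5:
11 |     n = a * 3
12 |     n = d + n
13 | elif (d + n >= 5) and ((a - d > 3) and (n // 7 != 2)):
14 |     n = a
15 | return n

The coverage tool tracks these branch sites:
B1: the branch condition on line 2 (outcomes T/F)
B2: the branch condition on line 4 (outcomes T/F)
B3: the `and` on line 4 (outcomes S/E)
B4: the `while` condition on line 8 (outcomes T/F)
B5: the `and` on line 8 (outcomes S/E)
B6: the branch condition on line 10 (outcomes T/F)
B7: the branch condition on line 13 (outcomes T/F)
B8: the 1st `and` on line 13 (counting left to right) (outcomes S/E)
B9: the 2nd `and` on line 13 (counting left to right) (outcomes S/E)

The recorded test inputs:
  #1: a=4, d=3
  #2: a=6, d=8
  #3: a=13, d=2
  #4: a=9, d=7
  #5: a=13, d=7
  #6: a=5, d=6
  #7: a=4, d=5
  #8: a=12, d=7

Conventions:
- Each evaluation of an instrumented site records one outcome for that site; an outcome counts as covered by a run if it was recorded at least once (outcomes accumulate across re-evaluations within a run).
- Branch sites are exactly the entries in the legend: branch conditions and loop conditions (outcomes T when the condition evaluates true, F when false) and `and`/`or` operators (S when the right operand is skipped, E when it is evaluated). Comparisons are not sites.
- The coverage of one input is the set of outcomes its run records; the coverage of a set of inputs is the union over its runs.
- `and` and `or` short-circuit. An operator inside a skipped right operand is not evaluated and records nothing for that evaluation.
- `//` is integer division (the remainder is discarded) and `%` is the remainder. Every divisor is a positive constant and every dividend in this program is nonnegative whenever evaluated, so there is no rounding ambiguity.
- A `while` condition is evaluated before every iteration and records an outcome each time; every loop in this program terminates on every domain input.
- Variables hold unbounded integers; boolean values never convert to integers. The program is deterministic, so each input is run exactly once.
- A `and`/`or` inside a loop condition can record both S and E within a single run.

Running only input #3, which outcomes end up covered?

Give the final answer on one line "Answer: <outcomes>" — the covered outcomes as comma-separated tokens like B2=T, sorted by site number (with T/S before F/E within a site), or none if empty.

Event log for input #3 (a=13, d=2):
  B1->T, B5->E, B4->T, B5->S, B4->F, B6->F, B8->S, B7->F
deduplicating events, the covered set is: B1=T, B4=T, B4=F, B5=S, B5=E, B6=F, B7=F, B8=S

Answer: B1=T, B4=T, B4=F, B5=S, B5=E, B6=F, B7=F, B8=S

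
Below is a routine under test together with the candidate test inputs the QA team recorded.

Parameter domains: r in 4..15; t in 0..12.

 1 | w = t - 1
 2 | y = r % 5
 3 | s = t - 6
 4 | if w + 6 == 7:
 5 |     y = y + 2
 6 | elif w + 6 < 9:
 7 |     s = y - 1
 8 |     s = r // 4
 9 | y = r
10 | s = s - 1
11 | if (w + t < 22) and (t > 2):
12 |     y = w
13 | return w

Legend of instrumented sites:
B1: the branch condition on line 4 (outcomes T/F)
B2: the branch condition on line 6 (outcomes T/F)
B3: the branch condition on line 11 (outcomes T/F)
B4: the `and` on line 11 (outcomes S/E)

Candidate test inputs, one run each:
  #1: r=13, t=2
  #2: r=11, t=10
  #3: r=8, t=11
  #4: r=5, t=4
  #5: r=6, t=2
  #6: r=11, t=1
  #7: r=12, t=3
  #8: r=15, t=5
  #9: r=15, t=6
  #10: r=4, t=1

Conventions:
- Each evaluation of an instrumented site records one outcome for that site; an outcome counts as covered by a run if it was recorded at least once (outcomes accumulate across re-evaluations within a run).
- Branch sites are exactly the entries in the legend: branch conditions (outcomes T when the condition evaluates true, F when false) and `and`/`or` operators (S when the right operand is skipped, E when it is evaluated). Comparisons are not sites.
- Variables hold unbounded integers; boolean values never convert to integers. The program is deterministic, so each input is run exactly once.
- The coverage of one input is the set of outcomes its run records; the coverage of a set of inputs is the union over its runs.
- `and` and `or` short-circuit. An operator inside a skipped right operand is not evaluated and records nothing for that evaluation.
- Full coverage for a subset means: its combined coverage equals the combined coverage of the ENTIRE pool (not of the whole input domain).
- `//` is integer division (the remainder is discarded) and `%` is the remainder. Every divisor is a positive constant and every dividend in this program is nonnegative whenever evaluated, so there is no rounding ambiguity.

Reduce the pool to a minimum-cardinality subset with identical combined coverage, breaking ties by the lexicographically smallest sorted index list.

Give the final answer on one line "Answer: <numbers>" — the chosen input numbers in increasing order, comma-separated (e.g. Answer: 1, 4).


input #1 (r=13, t=2): events B1->T, B4->E, B3->F; covers B1=T, B3=F, B4=E
input #2 (r=11, t=10): events B1->F, B2->F, B4->E, B3->T; covers B1=F, B2=F, B3=T, B4=E
input #3 (r=8, t=11): events B1->F, B2->F, B4->E, B3->T; covers B1=F, B2=F, B3=T, B4=E
input #4 (r=5, t=4): events B1->F, B2->F, B4->E, B3->T; covers B1=F, B2=F, B3=T, B4=E
input #5 (r=6, t=2): events B1->T, B4->E, B3->F; covers B1=T, B3=F, B4=E
input #6 (r=11, t=1): events B1->F, B2->T, B4->E, B3->F; covers B1=F, B2=T, B3=F, B4=E
input #7 (r=12, t=3): events B1->F, B2->T, B4->E, B3->T; covers B1=F, B2=T, B3=T, B4=E
input #8 (r=15, t=5): events B1->F, B2->F, B4->E, B3->T; covers B1=F, B2=F, B3=T, B4=E
input #9 (r=15, t=6): events B1->F, B2->F, B4->E, B3->T; covers B1=F, B2=F, B3=T, B4=E
input #10 (r=4, t=1): events B1->F, B2->T, B4->E, B3->F; covers B1=F, B2=T, B3=F, B4=E
union over all inputs: B1=T, B1=F, B2=T, B2=F, B3=T, B3=F, B4=E (7 outcomes)
size 1 is not enough: best union over all size-1 subsets is 4/7
size 2 is not enough: best union over all size-2 subsets is 6/7
the canonical winner is {1, 2, 6}: size 3, full 7-outcome coverage, earliest index list among size-3 covers
Answer: 1, 2, 6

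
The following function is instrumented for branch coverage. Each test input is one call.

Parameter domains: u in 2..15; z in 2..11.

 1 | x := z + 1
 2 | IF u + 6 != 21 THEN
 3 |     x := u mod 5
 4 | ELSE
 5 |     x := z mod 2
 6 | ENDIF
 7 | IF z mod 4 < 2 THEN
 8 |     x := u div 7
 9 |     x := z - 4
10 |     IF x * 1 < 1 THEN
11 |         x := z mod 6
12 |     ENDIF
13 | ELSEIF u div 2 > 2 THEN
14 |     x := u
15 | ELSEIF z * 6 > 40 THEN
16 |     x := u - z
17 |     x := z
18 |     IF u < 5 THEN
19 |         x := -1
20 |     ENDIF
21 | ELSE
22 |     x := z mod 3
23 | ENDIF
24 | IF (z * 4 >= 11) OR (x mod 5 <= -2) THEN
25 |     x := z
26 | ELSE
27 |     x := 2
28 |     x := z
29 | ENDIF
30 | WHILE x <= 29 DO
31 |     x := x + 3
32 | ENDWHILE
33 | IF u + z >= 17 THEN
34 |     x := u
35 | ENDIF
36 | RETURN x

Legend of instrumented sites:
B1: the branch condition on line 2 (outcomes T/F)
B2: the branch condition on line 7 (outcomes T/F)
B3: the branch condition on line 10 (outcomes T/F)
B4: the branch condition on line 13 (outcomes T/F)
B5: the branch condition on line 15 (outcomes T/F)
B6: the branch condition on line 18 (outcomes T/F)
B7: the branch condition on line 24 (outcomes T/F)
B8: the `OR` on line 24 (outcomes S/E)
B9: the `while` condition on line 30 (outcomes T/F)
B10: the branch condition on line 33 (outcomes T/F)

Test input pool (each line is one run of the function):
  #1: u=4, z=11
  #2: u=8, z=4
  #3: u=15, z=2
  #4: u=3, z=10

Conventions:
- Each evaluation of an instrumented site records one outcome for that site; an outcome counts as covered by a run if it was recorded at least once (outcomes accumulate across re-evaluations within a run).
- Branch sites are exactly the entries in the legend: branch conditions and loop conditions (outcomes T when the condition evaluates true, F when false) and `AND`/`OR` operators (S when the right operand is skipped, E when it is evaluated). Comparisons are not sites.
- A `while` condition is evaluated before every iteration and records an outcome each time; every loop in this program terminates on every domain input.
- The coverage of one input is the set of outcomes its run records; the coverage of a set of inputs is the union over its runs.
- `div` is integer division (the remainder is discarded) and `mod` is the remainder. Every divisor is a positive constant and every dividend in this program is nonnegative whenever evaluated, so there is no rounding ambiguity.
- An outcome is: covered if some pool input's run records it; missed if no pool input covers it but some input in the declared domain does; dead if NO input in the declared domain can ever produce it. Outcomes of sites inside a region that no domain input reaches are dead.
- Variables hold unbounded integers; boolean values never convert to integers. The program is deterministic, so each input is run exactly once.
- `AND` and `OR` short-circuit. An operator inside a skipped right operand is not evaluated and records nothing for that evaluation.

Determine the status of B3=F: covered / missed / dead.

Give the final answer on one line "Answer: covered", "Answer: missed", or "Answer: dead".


no pool input records B3=F
but domain input (u=2, z=5) does record it -> reachable, so missed
Answer: missed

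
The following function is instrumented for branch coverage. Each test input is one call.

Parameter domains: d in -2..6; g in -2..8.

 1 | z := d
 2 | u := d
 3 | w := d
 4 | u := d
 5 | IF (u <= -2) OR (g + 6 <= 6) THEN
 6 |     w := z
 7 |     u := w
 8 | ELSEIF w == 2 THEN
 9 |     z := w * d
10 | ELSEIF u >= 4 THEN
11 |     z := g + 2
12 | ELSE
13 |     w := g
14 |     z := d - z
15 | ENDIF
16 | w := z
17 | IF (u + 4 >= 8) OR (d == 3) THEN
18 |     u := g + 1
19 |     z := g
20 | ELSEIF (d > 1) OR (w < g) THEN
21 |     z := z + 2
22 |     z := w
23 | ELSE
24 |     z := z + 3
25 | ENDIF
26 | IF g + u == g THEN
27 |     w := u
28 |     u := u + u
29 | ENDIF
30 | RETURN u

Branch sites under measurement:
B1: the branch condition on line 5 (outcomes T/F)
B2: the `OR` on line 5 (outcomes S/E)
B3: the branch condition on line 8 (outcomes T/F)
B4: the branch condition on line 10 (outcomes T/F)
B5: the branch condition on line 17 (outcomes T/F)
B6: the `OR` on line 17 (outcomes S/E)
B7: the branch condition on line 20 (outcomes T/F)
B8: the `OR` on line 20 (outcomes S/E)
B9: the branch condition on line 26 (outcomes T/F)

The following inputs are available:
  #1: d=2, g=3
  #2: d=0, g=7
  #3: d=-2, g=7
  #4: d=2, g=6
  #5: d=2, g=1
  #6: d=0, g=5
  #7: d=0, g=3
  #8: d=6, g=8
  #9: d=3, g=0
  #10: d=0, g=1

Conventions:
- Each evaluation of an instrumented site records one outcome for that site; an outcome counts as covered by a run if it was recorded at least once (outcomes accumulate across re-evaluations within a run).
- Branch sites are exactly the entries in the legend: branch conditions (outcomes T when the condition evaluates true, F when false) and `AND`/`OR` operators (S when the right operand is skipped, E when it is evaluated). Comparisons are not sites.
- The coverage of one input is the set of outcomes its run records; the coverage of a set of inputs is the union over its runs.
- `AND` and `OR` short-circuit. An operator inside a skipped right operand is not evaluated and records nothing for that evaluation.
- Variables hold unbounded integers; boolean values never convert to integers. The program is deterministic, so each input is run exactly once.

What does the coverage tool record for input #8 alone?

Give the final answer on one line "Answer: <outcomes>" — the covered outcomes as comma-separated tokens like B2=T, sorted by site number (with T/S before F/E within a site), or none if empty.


Tracing the run of input #8 (d=6, g=8):
  B2->E, B1->F, B3->F, B4->T, B6->S, B5->T, B9->F
deduplicating events, the covered set is: B1=F, B2=E, B3=F, B4=T, B5=T, B6=S, B9=F
Answer: B1=F, B2=E, B3=F, B4=T, B5=T, B6=S, B9=F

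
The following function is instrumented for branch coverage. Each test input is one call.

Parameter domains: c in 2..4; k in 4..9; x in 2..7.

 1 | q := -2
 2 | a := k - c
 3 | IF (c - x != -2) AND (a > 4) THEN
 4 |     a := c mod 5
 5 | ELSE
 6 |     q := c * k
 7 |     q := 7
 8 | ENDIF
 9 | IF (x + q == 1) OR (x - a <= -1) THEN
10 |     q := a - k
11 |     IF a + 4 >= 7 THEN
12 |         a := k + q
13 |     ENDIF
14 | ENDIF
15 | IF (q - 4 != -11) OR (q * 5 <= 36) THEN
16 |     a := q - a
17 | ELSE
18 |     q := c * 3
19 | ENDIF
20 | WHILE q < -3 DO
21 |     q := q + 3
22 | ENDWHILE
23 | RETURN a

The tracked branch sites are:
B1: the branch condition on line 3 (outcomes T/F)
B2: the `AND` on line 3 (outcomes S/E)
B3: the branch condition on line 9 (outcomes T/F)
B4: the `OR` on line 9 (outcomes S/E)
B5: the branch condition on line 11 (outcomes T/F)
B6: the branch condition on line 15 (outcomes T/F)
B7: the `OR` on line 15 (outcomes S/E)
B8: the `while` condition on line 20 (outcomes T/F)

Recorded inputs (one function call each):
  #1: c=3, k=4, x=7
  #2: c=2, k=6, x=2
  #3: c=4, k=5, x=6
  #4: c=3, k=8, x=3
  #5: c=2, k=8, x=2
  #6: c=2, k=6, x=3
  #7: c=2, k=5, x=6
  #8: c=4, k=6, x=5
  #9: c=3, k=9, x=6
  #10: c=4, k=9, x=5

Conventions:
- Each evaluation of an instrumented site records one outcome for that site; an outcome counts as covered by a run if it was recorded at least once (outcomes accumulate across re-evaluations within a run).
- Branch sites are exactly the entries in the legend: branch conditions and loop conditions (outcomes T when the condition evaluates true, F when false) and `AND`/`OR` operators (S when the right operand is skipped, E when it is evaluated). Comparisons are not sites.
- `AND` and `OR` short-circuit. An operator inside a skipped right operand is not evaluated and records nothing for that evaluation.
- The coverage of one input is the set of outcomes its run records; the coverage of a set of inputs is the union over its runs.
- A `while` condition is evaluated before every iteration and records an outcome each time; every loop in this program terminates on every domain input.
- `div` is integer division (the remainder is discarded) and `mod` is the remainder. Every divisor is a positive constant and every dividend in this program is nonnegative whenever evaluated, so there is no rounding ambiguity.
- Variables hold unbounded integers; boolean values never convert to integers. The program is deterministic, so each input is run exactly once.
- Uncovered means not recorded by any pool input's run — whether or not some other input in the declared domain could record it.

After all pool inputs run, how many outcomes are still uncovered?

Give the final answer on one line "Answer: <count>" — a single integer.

input #1 (c=3, k=4, x=7): events B2->E, B1->F, B4->E, B3->F, B7->S, B6->T, B8->F; covers B1=F, B2=E, B3=F, B4=E, B6=T, B7=S, B8=F
input #2 (c=2, k=6, x=2): events B2->E, B1->F, B4->E, B3->T, B5->T, B7->S, B6->T, B8->F; covers B1=F, B2=E, B3=T, B4=E, B5=T, B6=T, B7=S, B8=F
input #3 (c=4, k=5, x=6): events B2->S, B1->F, B4->E, B3->F, B7->S, B6->T, B8->F; covers B1=F, B2=S, B3=F, B4=E, B6=T, B7=S, B8=F
input #4 (c=3, k=8, x=3): events B2->E, B1->T, B4->S, B3->T, B5->T, B7->S, B6->T, B8->T, B8->F; covers B1=T, B2=E, B3=T, B4=S, B5=T, B6=T, B7=S, B8=T, B8=F
input #5 (c=2, k=8, x=2): events B2->E, B1->T, B4->E, B3->F, B7->S, B6->T, B8->F; covers B1=T, B2=E, B3=F, B4=E, B6=T, B7=S, B8=F
input #6 (c=2, k=6, x=3): events B2->E, B1->F, B4->E, B3->T, B5->T, B7->S, B6->T, B8->F; covers B1=F, B2=E, B3=T, B4=E, B5=T, B6=T, B7=S, B8=F
input #7 (c=2, k=5, x=6): events B2->E, B1->F, B4->E, B3->F, B7->S, B6->T, B8->F; covers B1=F, B2=E, B3=F, B4=E, B6=T, B7=S, B8=F
input #8 (c=4, k=6, x=5): events B2->E, B1->F, B4->E, B3->F, B7->S, B6->T, B8->F; covers B1=F, B2=E, B3=F, B4=E, B6=T, B7=S, B8=F
input #9 (c=3, k=9, x=6): events B2->E, B1->T, B4->E, B3->F, B7->S, B6->T, B8->F; covers B1=T, B2=E, B3=F, B4=E, B6=T, B7=S, B8=F
input #10 (c=4, k=9, x=5): events B2->E, B1->T, B4->E, B3->F, B7->S, B6->T, B8->F; covers B1=T, B2=E, B3=F, B4=E, B6=T, B7=S, B8=F
union over the pool: B1=T, B1=F, B2=S, B2=E, B3=T, B3=F, B4=S, B4=E, B5=T, B6=T, B7=S, B8=T, B8=F
uncovered (3 of 16): B5=F, B6=F, B7=E

Answer: 3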